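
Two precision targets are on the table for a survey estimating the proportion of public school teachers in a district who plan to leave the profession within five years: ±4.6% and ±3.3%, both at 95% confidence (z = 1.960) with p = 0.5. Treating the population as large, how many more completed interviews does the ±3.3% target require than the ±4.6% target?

At ±4.6%: n = 1.960² × 0.2500 / 0.046² ≈ 453.88 → 454.
At ±3.3%: n = 1.960² × 0.2500 / 0.033² ≈ 881.91 → 882.
Additional respondents: 882 − 454 = 428.

428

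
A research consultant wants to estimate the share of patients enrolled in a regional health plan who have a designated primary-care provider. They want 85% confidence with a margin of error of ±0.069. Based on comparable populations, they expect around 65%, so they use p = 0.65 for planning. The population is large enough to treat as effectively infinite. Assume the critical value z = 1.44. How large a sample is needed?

With p = 0.65, p(1−p) = 0.2275.
n = z²·p(1−p)/E² = 1.44² × 0.2275 / 0.069² = 2.0736 × 0.2275 / 0.004761 ≈ 99.09.
Rounding up gives n = 100.

100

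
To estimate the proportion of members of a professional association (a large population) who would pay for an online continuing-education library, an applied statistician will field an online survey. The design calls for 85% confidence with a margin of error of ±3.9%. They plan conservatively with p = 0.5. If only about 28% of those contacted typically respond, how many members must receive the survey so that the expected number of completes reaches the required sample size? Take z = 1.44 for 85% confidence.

1218

Completed interviews needed: n₀ = 1.44² × 0.2500 / 0.039² ≈ 340.83 → 341.
At a 28% response rate, contacts needed = 341 / 0.28 ≈ 1217.86 → 1218.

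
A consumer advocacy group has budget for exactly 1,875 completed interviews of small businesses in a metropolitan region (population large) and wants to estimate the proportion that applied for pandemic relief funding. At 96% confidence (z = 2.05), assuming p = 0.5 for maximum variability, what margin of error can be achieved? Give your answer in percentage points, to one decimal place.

SE(p̂) = √[p(1−p)/n] = √[0.2500/1875] = 0.01155.
E = z × SE = 2.05 × 0.01155 = 0.02367, or 2.4 percentage points.

2.4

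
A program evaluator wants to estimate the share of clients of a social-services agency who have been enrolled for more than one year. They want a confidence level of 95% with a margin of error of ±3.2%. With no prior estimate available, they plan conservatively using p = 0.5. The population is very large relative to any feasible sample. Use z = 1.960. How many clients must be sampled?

938

With p = 0.5, p(1−p) = 0.25.
n = z²·p(1−p)/E² = 1.960² × 0.2500 / 0.032² = 3.8416 × 0.2500 / 0.001024 ≈ 937.89.
Rounding up gives n = 938.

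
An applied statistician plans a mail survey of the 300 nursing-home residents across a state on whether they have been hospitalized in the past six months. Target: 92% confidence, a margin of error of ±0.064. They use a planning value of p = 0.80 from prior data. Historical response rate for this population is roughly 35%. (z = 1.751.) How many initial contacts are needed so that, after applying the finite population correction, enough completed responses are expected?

246

Completed interviews needed (unadjusted): n₀ = 1.751² × 0.1600 / 0.064² ≈ 119.77 → 120.
FPC for N = 300: n = 120 / (1 + 119/300) = 120 / 1.3967 ≈ 85.92 → 86.
At a 35% response rate, contacts needed = 86 / 0.35 ≈ 245.71 → 246.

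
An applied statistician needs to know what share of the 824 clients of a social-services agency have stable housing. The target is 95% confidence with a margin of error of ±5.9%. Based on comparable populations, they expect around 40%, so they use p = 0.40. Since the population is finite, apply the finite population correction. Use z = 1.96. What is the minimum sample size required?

201

Unadjusted: n₀ = 1.96² × 0.40 × 0.60 / 0.059² ≈ 264.86, so n₀ = 265.
Finite population correction with N = 824: n = n₀ / (1 + (n₀−1)/N) = 265 / (1 + 264/824) = 265 / 1.3204 ≈ 200.70.
Rounding up, n = 201.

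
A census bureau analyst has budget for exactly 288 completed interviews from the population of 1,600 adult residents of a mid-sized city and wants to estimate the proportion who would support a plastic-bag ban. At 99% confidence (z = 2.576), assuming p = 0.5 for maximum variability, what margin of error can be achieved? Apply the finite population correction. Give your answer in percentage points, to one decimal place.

Finite-population factor: (N−n)/(N−1) = (1600−288)/(1600−1) = 0.8205.
SE(p̂) = √[p(1−p)/n · (N−n)/(N−1)] = √[0.2500/288 × 0.8205] = 0.02669.
E = z × SE = 2.576 × 0.02669 = 0.06875 ≈ 6.9 percentage points.

6.9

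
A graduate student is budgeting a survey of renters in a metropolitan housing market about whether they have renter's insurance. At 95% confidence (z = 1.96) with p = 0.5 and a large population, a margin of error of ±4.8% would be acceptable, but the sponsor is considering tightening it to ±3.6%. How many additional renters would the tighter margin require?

At ±4.8%: n = 1.96² × 0.2500 / 0.048² ≈ 416.84 → 417.
At ±3.6%: n = 1.96² × 0.2500 / 0.036² ≈ 741.05 → 742.
Additional respondents: 742 − 417 = 325.

325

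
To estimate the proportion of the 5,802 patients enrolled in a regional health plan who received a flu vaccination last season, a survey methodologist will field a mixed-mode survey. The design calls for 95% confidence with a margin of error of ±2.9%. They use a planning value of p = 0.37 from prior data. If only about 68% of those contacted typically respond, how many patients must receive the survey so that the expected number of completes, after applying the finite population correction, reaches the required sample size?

1324

For 95% confidence, z = 1.960.
Completed interviews needed (unadjusted): n₀ = 1.960² × 0.2331 / 0.029² ≈ 1064.78 → 1065.
FPC for N = 5,802: n = 1065 / (1 + 1064/5802) = 1065 / 1.1834 ≈ 899.96 → 900.
At a 68% response rate, contacts needed = 900 / 0.68 ≈ 1323.53 → 1324.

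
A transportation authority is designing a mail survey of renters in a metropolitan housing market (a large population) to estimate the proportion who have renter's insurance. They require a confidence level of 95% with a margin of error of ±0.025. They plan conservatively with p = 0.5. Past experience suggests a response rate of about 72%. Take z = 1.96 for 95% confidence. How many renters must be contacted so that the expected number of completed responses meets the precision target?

Completed interviews needed: n₀ = 1.96² × 0.2500 / 0.025² ≈ 1536.64 → 1537.
At a 72% response rate, contacts needed = 1537 / 0.72 ≈ 2134.72 → 2135.

2135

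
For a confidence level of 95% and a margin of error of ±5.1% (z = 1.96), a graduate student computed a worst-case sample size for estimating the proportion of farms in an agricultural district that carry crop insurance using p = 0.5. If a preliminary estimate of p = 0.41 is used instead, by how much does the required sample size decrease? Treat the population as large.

Conservative (p = 0.5): n = 1.96² × 0.25 / 0.051² ≈ 369.24 → 370.
Using p = 0.41: p(1−p) = 0.2419, so n = 1.96² × 0.2419 / 0.051² ≈ 357.28 → 358.
Reduction: 370 − 358 = 12.

12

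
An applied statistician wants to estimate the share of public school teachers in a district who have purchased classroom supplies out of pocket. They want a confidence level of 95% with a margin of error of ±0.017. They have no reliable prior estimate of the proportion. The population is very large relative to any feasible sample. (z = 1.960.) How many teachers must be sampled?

With no prior estimate, use p = 0.5, giving p(1−p) = 0.25.
n = z²·p(1−p)/E² = 1.960² × 0.2500 / 0.017² = 3.8416 × 0.2500 / 0.000289 ≈ 3323.18.
Rounding up gives n = 3324.

3324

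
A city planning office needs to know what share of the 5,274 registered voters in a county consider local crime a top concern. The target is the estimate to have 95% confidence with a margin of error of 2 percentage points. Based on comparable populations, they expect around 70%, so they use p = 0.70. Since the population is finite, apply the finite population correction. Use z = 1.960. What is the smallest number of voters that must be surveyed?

Unadjusted: n₀ = 1.960² × 0.70 × 0.30 / 0.020² ≈ 2016.84, so n₀ = 2017.
Finite population correction with N = 5,274: n = n₀ / (1 + (n₀−1)/N) = 2017 / (1 + 2016/5274) = 2017 / 1.3823 ≈ 1459.21.
Rounding up, n = 1460.

1460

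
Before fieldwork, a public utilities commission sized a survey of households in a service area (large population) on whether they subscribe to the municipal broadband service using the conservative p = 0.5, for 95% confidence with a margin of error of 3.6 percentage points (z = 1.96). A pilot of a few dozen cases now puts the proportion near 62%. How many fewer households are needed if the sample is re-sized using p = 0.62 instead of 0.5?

Conservative (p = 0.5): n = 1.96² × 0.25 / 0.036² ≈ 741.05 → 742.
Using p = 0.62: p(1−p) = 0.2356, so n = 1.96² × 0.2356 / 0.036² ≈ 698.36 → 699.
Reduction: 742 − 699 = 43.

43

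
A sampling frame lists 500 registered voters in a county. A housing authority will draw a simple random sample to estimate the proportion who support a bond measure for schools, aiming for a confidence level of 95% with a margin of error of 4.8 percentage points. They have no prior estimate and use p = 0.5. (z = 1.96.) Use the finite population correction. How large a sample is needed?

228

Unadjusted: n₀ = 1.96² × 0.50 × 0.50 / 0.048² ≈ 416.84, so n₀ = 417.
Finite population correction with N = 500: n = n₀ / (1 + (n₀−1)/N) = 417 / (1 + 416/500) = 417 / 1.8320 ≈ 227.62.
Rounding up, n = 228.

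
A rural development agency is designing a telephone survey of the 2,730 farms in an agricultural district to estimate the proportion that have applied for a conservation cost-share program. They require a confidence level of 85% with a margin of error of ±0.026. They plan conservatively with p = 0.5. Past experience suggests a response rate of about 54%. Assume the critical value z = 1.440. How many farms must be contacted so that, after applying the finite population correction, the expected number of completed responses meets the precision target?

Completed interviews needed (unadjusted): n₀ = 1.440² × 0.2500 / 0.026² ≈ 766.86 → 767.
FPC for N = 2,730: n = 767 / (1 + 766/2730) = 767 / 1.2806 ≈ 598.94 → 599.
At a 54% response rate, contacts needed = 599 / 0.54 ≈ 1109.26 → 1110.

1110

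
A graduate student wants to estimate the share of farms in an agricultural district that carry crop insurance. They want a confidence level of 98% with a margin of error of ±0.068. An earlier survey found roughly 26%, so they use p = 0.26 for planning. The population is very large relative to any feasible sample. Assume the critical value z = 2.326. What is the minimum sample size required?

With p = 0.26, p(1−p) = 0.1924.
n = z²·p(1−p)/E² = 2.326² × 0.1924 / 0.068² = 5.4103 × 0.1924 / 0.004624 ≈ 225.12.
Rounding up gives n = 226.

226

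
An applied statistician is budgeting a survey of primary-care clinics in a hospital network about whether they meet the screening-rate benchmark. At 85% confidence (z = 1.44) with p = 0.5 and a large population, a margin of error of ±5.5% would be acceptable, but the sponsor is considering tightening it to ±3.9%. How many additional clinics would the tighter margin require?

169

At ±5.5%: n = 1.44² × 0.2500 / 0.055² ≈ 171.37 → 172.
At ±3.9%: n = 1.44² × 0.2500 / 0.039² ≈ 340.83 → 341.
Additional respondents: 341 − 172 = 169.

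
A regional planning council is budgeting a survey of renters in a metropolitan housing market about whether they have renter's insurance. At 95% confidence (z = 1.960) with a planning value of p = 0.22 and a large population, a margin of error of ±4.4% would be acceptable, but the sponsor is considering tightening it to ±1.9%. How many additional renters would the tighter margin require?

1486

At ±4.4%: n = 1.960² × 0.1716 / 0.044² ≈ 340.51 → 341.
At ±1.9%: n = 1.960² × 0.1716 / 0.019² ≈ 1826.09 → 1827.
Additional respondents: 1827 − 341 = 1486.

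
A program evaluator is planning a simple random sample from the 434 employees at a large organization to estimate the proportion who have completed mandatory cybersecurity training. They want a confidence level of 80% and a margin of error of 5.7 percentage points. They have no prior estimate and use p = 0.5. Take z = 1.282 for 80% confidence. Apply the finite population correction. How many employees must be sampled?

99

Unadjusted: n₀ = 1.282² × 0.50 × 0.50 / 0.057² ≈ 126.46, so n₀ = 127.
Finite population correction with N = 434: n = n₀ / (1 + (n₀−1)/N) = 127 / (1 + 126/434) = 127 / 1.2903 ≈ 98.42.
Rounding up, n = 99.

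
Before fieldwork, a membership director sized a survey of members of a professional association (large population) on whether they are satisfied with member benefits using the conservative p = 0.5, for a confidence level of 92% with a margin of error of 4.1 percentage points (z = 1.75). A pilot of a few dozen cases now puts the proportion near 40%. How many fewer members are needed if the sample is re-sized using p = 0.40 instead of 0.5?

Conservative (p = 0.5): n = 1.75² × 0.25 / 0.041² ≈ 455.46 → 456.
Using p = 0.40: p(1−p) = 0.2400, so n = 1.75² × 0.2400 / 0.041² ≈ 437.24 → 438.
Reduction: 456 − 438 = 18.

18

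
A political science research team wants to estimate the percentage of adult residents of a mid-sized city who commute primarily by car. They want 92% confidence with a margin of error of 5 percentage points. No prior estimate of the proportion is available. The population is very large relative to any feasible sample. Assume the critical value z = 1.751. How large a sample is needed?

With no prior estimate, use p = 0.5, giving p(1−p) = 0.25.
n = z²·p(1−p)/E² = 1.751² × 0.2500 / 0.050² = 3.0660 × 0.2500 / 0.002500 ≈ 306.60.
Rounding up gives n = 307.

307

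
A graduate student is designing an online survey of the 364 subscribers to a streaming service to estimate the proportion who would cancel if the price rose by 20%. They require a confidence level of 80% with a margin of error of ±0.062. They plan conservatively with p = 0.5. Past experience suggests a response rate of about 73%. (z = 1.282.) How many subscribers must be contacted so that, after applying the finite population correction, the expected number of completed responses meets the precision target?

Completed interviews needed (unadjusted): n₀ = 1.282² × 0.2500 / 0.062² ≈ 106.89 → 107.
FPC for N = 364: n = 107 / (1 + 106/364) = 107 / 1.2912 ≈ 82.87 → 83.
At a 73% response rate, contacts needed = 83 / 0.73 ≈ 113.70 → 114.

114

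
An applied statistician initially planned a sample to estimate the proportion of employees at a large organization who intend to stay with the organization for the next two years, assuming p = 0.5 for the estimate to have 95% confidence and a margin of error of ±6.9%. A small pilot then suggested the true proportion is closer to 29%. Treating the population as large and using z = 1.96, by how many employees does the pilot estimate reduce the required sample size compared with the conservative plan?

Conservative (p = 0.5): n = 1.96² × 0.25 / 0.069² ≈ 201.72 → 202.
Using p = 0.29: p(1−p) = 0.2059, so n = 1.96² × 0.2059 / 0.069² ≈ 166.14 → 167.
Reduction: 202 − 167 = 35.

35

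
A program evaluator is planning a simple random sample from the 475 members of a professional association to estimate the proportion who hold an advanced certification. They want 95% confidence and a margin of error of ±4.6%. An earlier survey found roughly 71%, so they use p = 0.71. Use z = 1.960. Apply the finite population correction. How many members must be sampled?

210

Unadjusted: n₀ = 1.960² × 0.71 × 0.29 / 0.046² ≈ 373.81, so n₀ = 374.
Finite population correction with N = 475: n = n₀ / (1 + (n₀−1)/N) = 374 / (1 + 373/475) = 374 / 1.7853 ≈ 209.49.
Rounding up, n = 210.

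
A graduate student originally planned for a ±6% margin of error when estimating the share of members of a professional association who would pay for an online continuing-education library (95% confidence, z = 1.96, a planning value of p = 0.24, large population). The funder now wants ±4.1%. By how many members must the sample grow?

At ±6%: n = 1.96² × 0.1824 / 0.060² ≈ 194.64 → 195.
At ±4.1%: n = 1.96² × 0.1824 / 0.041² ≈ 416.84 → 417.
Additional respondents: 417 − 195 = 222.

222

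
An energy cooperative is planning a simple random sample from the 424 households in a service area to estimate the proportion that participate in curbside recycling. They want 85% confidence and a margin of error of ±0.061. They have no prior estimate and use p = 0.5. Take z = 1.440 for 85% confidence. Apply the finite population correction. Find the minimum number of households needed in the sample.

Unadjusted: n₀ = 1.440² × 0.50 × 0.50 / 0.061² ≈ 139.32, so n₀ = 140.
Finite population correction with N = 424: n = n₀ / (1 + (n₀−1)/N) = 140 / (1 + 139/424) = 140 / 1.3278 ≈ 105.44.
Rounding up, n = 106.

106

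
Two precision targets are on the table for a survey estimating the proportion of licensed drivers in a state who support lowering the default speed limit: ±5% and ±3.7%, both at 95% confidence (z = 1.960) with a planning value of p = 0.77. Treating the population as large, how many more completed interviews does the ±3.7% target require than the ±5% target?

At ±5%: n = 1.960² × 0.1771 / 0.050² ≈ 272.14 → 273.
At ±3.7%: n = 1.960² × 0.1771 / 0.037² ≈ 496.97 → 497.
Additional respondents: 497 − 273 = 224.

224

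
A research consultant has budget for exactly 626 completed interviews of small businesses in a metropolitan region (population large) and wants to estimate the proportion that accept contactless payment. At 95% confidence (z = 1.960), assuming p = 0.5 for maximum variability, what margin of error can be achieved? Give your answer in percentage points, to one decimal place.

3.9

SE(p̂) = √[p(1−p)/n] = √[0.2500/626] = 0.01998.
E = z × SE = 1.960 × 0.01998 = 0.03917, or 3.9 percentage points.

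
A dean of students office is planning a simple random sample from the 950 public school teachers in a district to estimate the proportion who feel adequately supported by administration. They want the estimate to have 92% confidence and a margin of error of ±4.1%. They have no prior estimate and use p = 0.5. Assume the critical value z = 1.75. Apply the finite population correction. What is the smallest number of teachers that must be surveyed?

Unadjusted: n₀ = 1.75² × 0.50 × 0.50 / 0.041² ≈ 455.46, so n₀ = 456.
Finite population correction with N = 950: n = n₀ / (1 + (n₀−1)/N) = 456 / (1 + 455/950) = 456 / 1.4789 ≈ 308.33.
Rounding up, n = 309.

309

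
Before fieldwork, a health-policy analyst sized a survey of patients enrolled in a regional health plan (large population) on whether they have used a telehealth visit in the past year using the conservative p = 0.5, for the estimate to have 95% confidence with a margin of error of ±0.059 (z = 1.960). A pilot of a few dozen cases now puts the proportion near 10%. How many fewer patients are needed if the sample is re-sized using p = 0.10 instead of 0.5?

Conservative (p = 0.5): n = 1.960² × 0.25 / 0.059² ≈ 275.90 → 276.
Using p = 0.10: p(1−p) = 0.0900, so n = 1.960² × 0.0900 / 0.059² ≈ 99.32 → 100.
Reduction: 276 − 100 = 176.

176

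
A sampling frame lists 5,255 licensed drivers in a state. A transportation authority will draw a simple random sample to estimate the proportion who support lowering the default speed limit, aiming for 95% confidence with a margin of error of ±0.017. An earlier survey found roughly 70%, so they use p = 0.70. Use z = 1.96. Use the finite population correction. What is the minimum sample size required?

Unadjusted: n₀ = 1.96² × 0.70 × 0.30 / 0.017² ≈ 2791.47, so n₀ = 2792.
Finite population correction with N = 5,255: n = n₀ / (1 + (n₀−1)/N) = 2792 / (1 + 2791/5255) = 2792 / 1.5311 ≈ 1823.51.
Rounding up, n = 1824.

1824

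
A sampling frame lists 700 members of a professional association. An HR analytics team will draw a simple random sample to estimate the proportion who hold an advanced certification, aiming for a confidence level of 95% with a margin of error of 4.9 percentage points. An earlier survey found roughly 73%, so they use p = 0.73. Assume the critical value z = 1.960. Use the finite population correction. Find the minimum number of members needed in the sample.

Unadjusted: n₀ = 1.960² × 0.73 × 0.27 / 0.049² ≈ 315.36, so n₀ = 316.
Finite population correction with N = 700: n = n₀ / (1 + (n₀−1)/N) = 316 / (1 + 315/700) = 316 / 1.4500 ≈ 217.93.
Rounding up, n = 218.

218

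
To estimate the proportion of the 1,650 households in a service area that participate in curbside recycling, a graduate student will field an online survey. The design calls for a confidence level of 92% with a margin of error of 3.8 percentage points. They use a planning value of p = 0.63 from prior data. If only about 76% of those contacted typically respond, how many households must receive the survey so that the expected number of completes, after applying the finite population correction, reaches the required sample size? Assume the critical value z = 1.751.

502

Completed interviews needed (unadjusted): n₀ = 1.751² × 0.2331 / 0.038² ≈ 494.93 → 495.
FPC for N = 1,650: n = 495 / (1 + 494/1650) = 495 / 1.2994 ≈ 380.95 → 381.
At a 76% response rate, contacts needed = 381 / 0.76 ≈ 501.32 → 502.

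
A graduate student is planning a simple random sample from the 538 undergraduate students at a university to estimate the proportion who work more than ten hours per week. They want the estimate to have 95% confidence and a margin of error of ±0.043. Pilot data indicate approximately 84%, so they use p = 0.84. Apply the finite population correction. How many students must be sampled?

185

For 95% confidence, z = 1.96.
Unadjusted: n₀ = 1.96² × 0.84 × 0.16 / 0.043² ≈ 279.24, so n₀ = 280.
Finite population correction with N = 538: n = n₀ / (1 + (n₀−1)/N) = 280 / (1 + 279/538) = 280 / 1.5186 ≈ 184.38.
Rounding up, n = 185.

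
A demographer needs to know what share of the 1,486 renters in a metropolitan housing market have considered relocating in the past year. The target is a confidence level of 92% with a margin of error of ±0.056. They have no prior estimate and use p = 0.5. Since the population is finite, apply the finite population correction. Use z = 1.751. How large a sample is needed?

211

Unadjusted: n₀ = 1.751² × 0.50 × 0.50 / 0.056² ≈ 244.42, so n₀ = 245.
Finite population correction with N = 1,486: n = n₀ / (1 + (n₀−1)/N) = 245 / (1 + 244/1486) = 245 / 1.1642 ≈ 210.45.
Rounding up, n = 211.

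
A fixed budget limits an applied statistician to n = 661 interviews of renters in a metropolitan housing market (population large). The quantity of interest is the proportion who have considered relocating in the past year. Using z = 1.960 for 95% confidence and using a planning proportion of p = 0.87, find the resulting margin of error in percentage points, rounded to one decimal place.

SE(p̂) = √[p(1−p)/n] = √[0.1131/661] = 0.01308.
E = z × SE = 1.960 × 0.01308 = 0.02564, or 2.6 percentage points.

2.6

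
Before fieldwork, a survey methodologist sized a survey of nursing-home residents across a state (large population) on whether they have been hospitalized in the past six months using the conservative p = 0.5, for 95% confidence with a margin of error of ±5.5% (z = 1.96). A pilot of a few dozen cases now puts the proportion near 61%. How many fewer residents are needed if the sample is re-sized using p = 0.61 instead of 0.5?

15

Conservative (p = 0.5): n = 1.96² × 0.25 / 0.055² ≈ 317.49 → 318.
Using p = 0.61: p(1−p) = 0.2379, so n = 1.96² × 0.2379 / 0.055² ≈ 302.12 → 303.
Reduction: 318 − 303 = 15.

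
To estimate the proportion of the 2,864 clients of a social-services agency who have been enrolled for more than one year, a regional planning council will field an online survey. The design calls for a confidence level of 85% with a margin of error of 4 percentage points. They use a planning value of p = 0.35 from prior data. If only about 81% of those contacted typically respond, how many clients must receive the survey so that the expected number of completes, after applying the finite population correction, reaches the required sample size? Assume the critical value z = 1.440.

Completed interviews needed (unadjusted): n₀ = 1.440² × 0.2275 / 0.040² ≈ 294.84 → 295.
FPC for N = 2,864: n = 295 / (1 + 294/2864) = 295 / 1.1027 ≈ 267.54 → 268.
At an 81% response rate, contacts needed = 268 / 0.81 ≈ 330.86 → 331.

331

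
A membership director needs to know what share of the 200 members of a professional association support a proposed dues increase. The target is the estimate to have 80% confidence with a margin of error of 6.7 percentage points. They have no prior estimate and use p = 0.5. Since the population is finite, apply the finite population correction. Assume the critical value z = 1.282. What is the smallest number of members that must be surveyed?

64

Unadjusted: n₀ = 1.282² × 0.50 × 0.50 / 0.067² ≈ 91.53, so n₀ = 92.
Finite population correction with N = 200: n = n₀ / (1 + (n₀−1)/N) = 92 / (1 + 91/200) = 92 / 1.4550 ≈ 63.23.
Rounding up, n = 64.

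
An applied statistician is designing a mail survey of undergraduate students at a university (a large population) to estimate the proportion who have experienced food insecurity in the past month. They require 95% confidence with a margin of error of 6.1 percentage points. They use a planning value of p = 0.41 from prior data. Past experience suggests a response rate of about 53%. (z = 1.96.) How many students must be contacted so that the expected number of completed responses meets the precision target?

472

Completed interviews needed: n₀ = 1.96² × 0.2419 / 0.061² ≈ 249.74 → 250.
At a 53% response rate, contacts needed = 250 / 0.53 ≈ 471.70 → 472.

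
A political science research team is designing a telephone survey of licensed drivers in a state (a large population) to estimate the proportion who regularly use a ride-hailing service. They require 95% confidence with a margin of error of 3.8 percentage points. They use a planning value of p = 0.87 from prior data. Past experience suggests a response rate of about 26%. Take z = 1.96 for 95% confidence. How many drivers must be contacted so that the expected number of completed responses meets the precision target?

Completed interviews needed: n₀ = 1.96² × 0.1131 / 0.038² ≈ 300.89 → 301.
At a 26% response rate, contacts needed = 301 / 0.26 ≈ 1157.69 → 1158.

1158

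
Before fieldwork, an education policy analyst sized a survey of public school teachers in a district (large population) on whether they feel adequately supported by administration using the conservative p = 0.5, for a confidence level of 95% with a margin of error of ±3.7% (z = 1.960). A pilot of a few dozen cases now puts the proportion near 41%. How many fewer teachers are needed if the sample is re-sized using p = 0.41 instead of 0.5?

23

Conservative (p = 0.5): n = 1.960² × 0.25 / 0.037² ≈ 701.53 → 702.
Using p = 0.41: p(1−p) = 0.2419, so n = 1.960² × 0.2419 / 0.037² ≈ 678.80 → 679.
Reduction: 702 − 679 = 23.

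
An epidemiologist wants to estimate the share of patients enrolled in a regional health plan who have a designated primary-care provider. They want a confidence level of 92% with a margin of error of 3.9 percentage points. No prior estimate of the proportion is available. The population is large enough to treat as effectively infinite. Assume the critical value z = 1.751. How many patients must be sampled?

With no prior estimate, use p = 0.5, giving p(1−p) = 0.25.
n = z²·p(1−p)/E² = 1.751² × 0.2500 / 0.039² = 3.0660 × 0.2500 / 0.001521 ≈ 503.94.
Rounding up gives n = 504.

504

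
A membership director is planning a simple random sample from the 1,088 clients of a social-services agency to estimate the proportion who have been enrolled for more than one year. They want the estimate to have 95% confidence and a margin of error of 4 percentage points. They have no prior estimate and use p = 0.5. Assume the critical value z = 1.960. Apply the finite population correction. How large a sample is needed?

388

Unadjusted: n₀ = 1.960² × 0.50 × 0.50 / 0.040² ≈ 600.25, so n₀ = 601.
Finite population correction with N = 1,088: n = n₀ / (1 + (n₀−1)/N) = 601 / (1 + 600/1088) = 601 / 1.5515 ≈ 387.37.
Rounding up, n = 388.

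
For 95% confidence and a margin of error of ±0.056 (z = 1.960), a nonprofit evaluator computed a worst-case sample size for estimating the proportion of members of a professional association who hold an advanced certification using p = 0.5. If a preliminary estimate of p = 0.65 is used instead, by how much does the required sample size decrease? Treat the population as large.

28

Conservative (p = 0.5): n = 1.960² × 0.25 / 0.056² ≈ 306.25 → 307.
Using p = 0.65: p(1−p) = 0.2275, so n = 1.960² × 0.2275 / 0.056² ≈ 278.69 → 279.
Reduction: 307 − 279 = 28.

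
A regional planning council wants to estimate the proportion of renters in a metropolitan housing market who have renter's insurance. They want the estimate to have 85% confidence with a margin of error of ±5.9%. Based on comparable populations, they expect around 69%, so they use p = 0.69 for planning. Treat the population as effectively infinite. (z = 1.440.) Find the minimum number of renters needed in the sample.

With p = 0.69, p(1−p) = 0.2139.
n = z²·p(1−p)/E² = 1.440² × 0.2139 / 0.059² = 2.0736 × 0.2139 / 0.003481 ≈ 127.42.
Rounding up gives n = 128.

128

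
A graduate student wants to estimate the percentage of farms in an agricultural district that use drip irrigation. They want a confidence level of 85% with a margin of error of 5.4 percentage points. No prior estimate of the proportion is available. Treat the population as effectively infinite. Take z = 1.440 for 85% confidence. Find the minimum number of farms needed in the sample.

178

With no prior estimate, use p = 0.5, giving p(1−p) = 0.25.
n = z²·p(1−p)/E² = 1.440² × 0.2500 / 0.054² = 2.0736 × 0.2500 / 0.002916 ≈ 177.78.
Rounding up gives n = 178.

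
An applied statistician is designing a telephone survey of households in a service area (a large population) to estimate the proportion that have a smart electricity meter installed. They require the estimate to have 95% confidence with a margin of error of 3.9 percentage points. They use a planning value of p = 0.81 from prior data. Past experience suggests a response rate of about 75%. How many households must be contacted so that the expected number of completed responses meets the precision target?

For 95% confidence, z = 1.960.
Completed interviews needed: n₀ = 1.960² × 0.1539 / 0.039² ≈ 388.71 → 389.
At a 75% response rate, contacts needed = 389 / 0.75 ≈ 518.67 → 519.

519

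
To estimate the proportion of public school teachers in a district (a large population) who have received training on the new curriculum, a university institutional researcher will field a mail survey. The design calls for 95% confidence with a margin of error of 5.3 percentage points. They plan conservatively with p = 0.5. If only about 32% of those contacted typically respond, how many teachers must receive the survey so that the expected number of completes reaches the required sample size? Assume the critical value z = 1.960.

1069

Completed interviews needed: n₀ = 1.960² × 0.2500 / 0.053² ≈ 341.90 → 342.
At a 32% response rate, contacts needed = 342 / 0.32 ≈ 1068.75 → 1069.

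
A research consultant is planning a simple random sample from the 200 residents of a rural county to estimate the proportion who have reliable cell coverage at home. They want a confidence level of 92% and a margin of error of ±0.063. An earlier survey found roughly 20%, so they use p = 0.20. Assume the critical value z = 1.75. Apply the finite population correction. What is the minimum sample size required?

77

Unadjusted: n₀ = 1.75² × 0.20 × 0.80 / 0.063² ≈ 123.46, so n₀ = 124.
Finite population correction with N = 200: n = n₀ / (1 + (n₀−1)/N) = 124 / (1 + 123/200) = 124 / 1.6150 ≈ 76.78.
Rounding up, n = 77.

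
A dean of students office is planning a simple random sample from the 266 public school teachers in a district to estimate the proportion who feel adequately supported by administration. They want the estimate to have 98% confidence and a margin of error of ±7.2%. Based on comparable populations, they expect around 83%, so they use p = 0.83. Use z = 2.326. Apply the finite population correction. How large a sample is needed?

Unadjusted: n₀ = 2.326² × 0.83 × 0.17 / 0.072² ≈ 147.26, so n₀ = 148.
Finite population correction with N = 266: n = n₀ / (1 + (n₀−1)/N) = 148 / (1 + 147/266) = 148 / 1.5526 ≈ 95.32.
Rounding up, n = 96.

96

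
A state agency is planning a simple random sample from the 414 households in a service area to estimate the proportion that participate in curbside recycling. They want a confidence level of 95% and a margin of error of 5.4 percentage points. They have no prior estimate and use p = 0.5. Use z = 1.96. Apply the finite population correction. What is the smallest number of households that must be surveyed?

Unadjusted: n₀ = 1.96² × 0.50 × 0.50 / 0.054² ≈ 329.36, so n₀ = 330.
Finite population correction with N = 414: n = n₀ / (1 + (n₀−1)/N) = 330 / (1 + 329/414) = 330 / 1.7947 ≈ 183.88.
Rounding up, n = 184.

184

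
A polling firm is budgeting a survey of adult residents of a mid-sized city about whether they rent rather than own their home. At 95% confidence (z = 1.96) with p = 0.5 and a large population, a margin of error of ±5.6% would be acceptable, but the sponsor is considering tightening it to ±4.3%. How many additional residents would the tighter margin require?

At ±5.6%: n = 1.96² × 0.2500 / 0.056² ≈ 306.25 → 307.
At ±4.3%: n = 1.96² × 0.2500 / 0.043² ≈ 519.42 → 520.
Additional respondents: 520 − 307 = 213.

213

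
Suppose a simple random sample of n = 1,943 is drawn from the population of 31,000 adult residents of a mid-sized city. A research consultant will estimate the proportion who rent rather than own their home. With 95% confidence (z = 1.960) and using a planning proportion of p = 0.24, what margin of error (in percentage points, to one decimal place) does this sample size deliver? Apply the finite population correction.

1.8

Finite-population factor: (N−n)/(N−1) = (31000−1943)/(31000−1) = 0.9374.
SE(p̂) = √[p(1−p)/n · (N−n)/(N−1)] = √[0.1824/1943 × 0.9374] = 0.00938.
E = z × SE = 1.960 × 0.00938 = 0.01839 ≈ 1.8 percentage points.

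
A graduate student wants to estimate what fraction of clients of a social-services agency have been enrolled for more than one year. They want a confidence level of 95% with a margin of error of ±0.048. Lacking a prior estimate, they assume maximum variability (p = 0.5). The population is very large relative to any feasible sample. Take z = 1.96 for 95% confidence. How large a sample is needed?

417

With p = 0.5, p(1−p) = 0.25.
n = z²·p(1−p)/E² = 1.96² × 0.2500 / 0.048² = 3.8416 × 0.2500 / 0.002304 ≈ 416.84.
Rounding up gives n = 417.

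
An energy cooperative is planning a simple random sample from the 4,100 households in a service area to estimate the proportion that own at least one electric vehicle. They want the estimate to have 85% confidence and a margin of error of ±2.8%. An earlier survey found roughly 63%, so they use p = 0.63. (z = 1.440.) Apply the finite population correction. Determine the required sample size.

537

Unadjusted: n₀ = 1.440² × 0.63 × 0.37 / 0.028² ≈ 616.53, so n₀ = 617.
Finite population correction with N = 4,100: n = n₀ / (1 + (n₀−1)/N) = 617 / (1 + 616/4100) = 617 / 1.1502 ≈ 536.41.
Rounding up, n = 537.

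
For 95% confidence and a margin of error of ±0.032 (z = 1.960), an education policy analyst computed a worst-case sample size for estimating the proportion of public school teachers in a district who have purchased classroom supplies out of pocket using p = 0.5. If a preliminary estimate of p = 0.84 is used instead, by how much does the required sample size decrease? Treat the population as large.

Conservative (p = 0.5): n = 1.960² × 0.25 / 0.032² ≈ 937.89 → 938.
Using p = 0.84: p(1−p) = 0.1344, so n = 1.960² × 0.1344 / 0.032² ≈ 504.21 → 505.
Reduction: 938 − 505 = 433.

433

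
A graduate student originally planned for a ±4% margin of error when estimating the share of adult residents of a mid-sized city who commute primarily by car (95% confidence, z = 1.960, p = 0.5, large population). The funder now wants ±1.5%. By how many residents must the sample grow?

3668

At ±4%: n = 1.960² × 0.2500 / 0.040² ≈ 600.25 → 601.
At ±1.5%: n = 1.960² × 0.2500 / 0.015² ≈ 4268.44 → 4269.
Additional respondents: 4269 − 601 = 3668.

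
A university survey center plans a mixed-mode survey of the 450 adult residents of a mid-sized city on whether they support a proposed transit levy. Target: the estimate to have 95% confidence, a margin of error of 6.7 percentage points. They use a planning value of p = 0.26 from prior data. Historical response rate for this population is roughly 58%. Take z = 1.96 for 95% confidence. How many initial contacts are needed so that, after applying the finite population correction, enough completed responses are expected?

Completed interviews needed (unadjusted): n₀ = 1.96² × 0.1924 / 0.067² ≈ 164.65 → 165.
FPC for N = 450: n = 165 / (1 + 164/450) = 165 / 1.3644 ≈ 120.93 → 121.
At a 58% response rate, contacts needed = 121 / 0.58 ≈ 208.62 → 209.

209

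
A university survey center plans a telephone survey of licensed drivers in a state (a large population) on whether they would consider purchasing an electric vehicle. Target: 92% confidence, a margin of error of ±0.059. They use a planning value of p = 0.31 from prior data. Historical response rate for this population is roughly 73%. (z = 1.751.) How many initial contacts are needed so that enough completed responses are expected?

259

Completed interviews needed: n₀ = 1.751² × 0.2139 / 0.059² ≈ 188.40 → 189.
At a 73% response rate, contacts needed = 189 / 0.73 ≈ 258.90 → 259.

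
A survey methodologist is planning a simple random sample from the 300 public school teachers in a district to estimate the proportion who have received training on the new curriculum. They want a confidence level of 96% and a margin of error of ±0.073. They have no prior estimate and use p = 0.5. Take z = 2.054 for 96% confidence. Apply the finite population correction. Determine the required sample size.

Unadjusted: n₀ = 2.054² × 0.50 × 0.50 / 0.073² ≈ 197.92, so n₀ = 198.
Finite population correction with N = 300: n = n₀ / (1 + (n₀−1)/N) = 198 / (1 + 197/300) = 198 / 1.6567 ≈ 119.52.
Rounding up, n = 120.

120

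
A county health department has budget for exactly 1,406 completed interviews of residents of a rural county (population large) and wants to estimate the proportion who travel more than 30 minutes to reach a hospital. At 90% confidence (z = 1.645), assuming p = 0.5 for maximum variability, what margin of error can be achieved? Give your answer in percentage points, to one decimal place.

2.2

SE(p̂) = √[p(1−p)/n] = √[0.2500/1406] = 0.01333.
E = z × SE = 1.645 × 0.01333 = 0.02194, or 2.2 percentage points.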